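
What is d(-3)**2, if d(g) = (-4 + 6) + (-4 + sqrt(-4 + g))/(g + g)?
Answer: (16 - I*sqrt(7))**2/36 ≈ 6.9167 - 2.3518*I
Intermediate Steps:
d(g) = 2 + (-4 + sqrt(-4 + g))/(2*g) (d(g) = 2 + (-4 + sqrt(-4 + g))/((2*g)) = 2 + (-4 + sqrt(-4 + g))*(1/(2*g)) = 2 + (-4 + sqrt(-4 + g))/(2*g))
d(-3)**2 = ((1/2)*(-4 + sqrt(-4 - 3) + 4*(-3))/(-3))**2 = ((1/2)*(-1/3)*(-4 + sqrt(-7) - 12))**2 = ((1/2)*(-1/3)*(-4 + I*sqrt(7) - 12))**2 = ((1/2)*(-1/3)*(-16 + I*sqrt(7)))**2 = (8/3 - I*sqrt(7)/6)**2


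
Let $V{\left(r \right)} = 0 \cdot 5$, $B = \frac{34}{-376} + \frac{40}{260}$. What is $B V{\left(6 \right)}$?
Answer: $0$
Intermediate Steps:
$B = \frac{155}{2444}$ ($B = 34 \left(- \frac{1}{376}\right) + 40 \cdot \frac{1}{260} = - \frac{17}{188} + \frac{2}{13} = \frac{155}{2444} \approx 0.063421$)
$V{\left(r \right)} = 0$
$B V{\left(6 \right)} = \frac{155}{2444} \cdot 0 = 0$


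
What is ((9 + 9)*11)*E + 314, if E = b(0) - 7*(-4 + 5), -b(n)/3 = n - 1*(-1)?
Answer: -1666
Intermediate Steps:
b(n) = -3 - 3*n (b(n) = -3*(n - 1*(-1)) = -3*(n + 1) = -3*(1 + n) = -3 - 3*n)
E = -10 (E = (-3 - 3*0) - 7*(-4 + 5) = (-3 + 0) - 7*1 = -3 - 7 = -10)
((9 + 9)*11)*E + 314 = ((9 + 9)*11)*(-10) + 314 = (18*11)*(-10) + 314 = 198*(-10) + 314 = -1980 + 314 = -1666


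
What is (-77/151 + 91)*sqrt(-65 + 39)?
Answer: 13664*I*sqrt(26)/151 ≈ 461.41*I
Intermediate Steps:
(-77/151 + 91)*sqrt(-65 + 39) = (-77*1/151 + 91)*sqrt(-26) = (-77/151 + 91)*(I*sqrt(26)) = 13664*(I*sqrt(26))/151 = 13664*I*sqrt(26)/151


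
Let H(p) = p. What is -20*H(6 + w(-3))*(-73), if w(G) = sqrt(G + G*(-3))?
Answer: 8760 + 1460*sqrt(6) ≈ 12336.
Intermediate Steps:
w(G) = sqrt(2)*sqrt(-G) (w(G) = sqrt(G - 3*G) = sqrt(-2*G) = sqrt(2)*sqrt(-G))
-20*H(6 + w(-3))*(-73) = -20*(6 + sqrt(2)*sqrt(-1*(-3)))*(-73) = -20*(6 + sqrt(2)*sqrt(3))*(-73) = -20*(6 + sqrt(6))*(-73) = (-120 - 20*sqrt(6))*(-73) = 8760 + 1460*sqrt(6)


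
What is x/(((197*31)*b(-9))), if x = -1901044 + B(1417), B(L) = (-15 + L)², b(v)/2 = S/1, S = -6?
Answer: -5380/6107 ≈ -0.88096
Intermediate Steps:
b(v) = -12 (b(v) = 2*(-6/1) = 2*(-6*1) = 2*(-6) = -12)
x = 64560 (x = -1901044 + (-15 + 1417)² = -1901044 + 1402² = -1901044 + 1965604 = 64560)
x/(((197*31)*b(-9))) = 64560/(((197*31)*(-12))) = 64560/((6107*(-12))) = 64560/(-73284) = 64560*(-1/73284) = -5380/6107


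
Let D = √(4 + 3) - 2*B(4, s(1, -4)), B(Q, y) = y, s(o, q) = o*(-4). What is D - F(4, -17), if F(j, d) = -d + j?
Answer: -13 + √7 ≈ -10.354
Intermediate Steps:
s(o, q) = -4*o
D = 8 + √7 (D = √(4 + 3) - (-8) = √7 - 2*(-4) = √7 + 8 = 8 + √7 ≈ 10.646)
F(j, d) = j - d
D - F(4, -17) = (8 + √7) - (4 - 1*(-17)) = (8 + √7) - (4 + 17) = (8 + √7) - 1*21 = (8 + √7) - 21 = -13 + √7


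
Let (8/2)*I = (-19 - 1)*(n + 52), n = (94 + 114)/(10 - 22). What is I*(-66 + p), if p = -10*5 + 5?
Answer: 19240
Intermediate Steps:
n = -52/3 (n = 208/(-12) = 208*(-1/12) = -52/3 ≈ -17.333)
p = -45 (p = -50 + 5 = -45)
I = -520/3 (I = ((-19 - 1)*(-52/3 + 52))/4 = (-20*104/3)/4 = (¼)*(-2080/3) = -520/3 ≈ -173.33)
I*(-66 + p) = -520*(-66 - 45)/3 = -520/3*(-111) = 19240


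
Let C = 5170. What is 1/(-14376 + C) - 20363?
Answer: -187461779/9206 ≈ -20363.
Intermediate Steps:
1/(-14376 + C) - 20363 = 1/(-14376 + 5170) - 20363 = 1/(-9206) - 20363 = -1/9206 - 20363 = -187461779/9206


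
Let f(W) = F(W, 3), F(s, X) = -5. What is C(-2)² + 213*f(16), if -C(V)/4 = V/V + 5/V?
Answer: -1029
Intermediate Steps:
f(W) = -5
C(V) = -4 - 20/V (C(V) = -4*(V/V + 5/V) = -4*(1 + 5/V) = -4 - 20/V)
C(-2)² + 213*f(16) = (-4 - 20/(-2))² + 213*(-5) = (-4 - 20*(-½))² - 1065 = (-4 + 10)² - 1065 = 6² - 1065 = 36 - 1065 = -1029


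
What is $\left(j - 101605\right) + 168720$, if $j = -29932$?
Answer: $37183$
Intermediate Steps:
$\left(j - 101605\right) + 168720 = \left(-29932 - 101605\right) + 168720 = -131537 + 168720 = 37183$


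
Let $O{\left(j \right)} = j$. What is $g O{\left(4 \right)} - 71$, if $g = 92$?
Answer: $297$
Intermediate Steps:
$g O{\left(4 \right)} - 71 = 92 \cdot 4 - 71 = 368 - 71 = 297$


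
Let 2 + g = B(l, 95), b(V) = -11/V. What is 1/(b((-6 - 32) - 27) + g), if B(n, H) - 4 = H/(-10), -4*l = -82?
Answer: -130/953 ≈ -0.13641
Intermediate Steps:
l = 41/2 (l = -1/4*(-82) = 41/2 ≈ 20.500)
B(n, H) = 4 - H/10 (B(n, H) = 4 + H/(-10) = 4 + H*(-1/10) = 4 - H/10)
g = -15/2 (g = -2 + (4 - 1/10*95) = -2 + (4 - 19/2) = -2 - 11/2 = -15/2 ≈ -7.5000)
1/(b((-6 - 32) - 27) + g) = 1/(-11/((-6 - 32) - 27) - 15/2) = 1/(-11/(-38 - 27) - 15/2) = 1/(-11/(-65) - 15/2) = 1/(-11*(-1/65) - 15/2) = 1/(11/65 - 15/2) = 1/(-953/130) = -130/953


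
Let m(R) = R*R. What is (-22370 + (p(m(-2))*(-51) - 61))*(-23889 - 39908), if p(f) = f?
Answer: 1444045095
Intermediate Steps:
m(R) = R**2
(-22370 + (p(m(-2))*(-51) - 61))*(-23889 - 39908) = (-22370 + ((-2)**2*(-51) - 61))*(-23889 - 39908) = (-22370 + (4*(-51) - 61))*(-63797) = (-22370 + (-204 - 61))*(-63797) = (-22370 - 265)*(-63797) = -22635*(-63797) = 1444045095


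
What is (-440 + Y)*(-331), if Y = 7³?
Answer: 32107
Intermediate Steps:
Y = 343
(-440 + Y)*(-331) = (-440 + 343)*(-331) = -97*(-331) = 32107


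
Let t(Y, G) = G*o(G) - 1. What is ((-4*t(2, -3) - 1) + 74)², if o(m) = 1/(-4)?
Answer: 5476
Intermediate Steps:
o(m) = -¼
t(Y, G) = -1 - G/4 (t(Y, G) = G*(-¼) - 1 = -G/4 - 1 = -1 - G/4)
((-4*t(2, -3) - 1) + 74)² = ((-4*(-1 - ¼*(-3)) - 1) + 74)² = ((-4*(-1 + ¾) - 1) + 74)² = ((-4*(-¼) - 1) + 74)² = ((1 - 1) + 74)² = (0 + 74)² = 74² = 5476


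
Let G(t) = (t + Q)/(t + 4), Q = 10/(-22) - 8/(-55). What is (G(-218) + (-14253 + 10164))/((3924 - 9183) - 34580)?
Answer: 48115523/468905030 ≈ 0.10261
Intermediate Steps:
Q = -17/55 (Q = 10*(-1/22) - 8*(-1/55) = -5/11 + 8/55 = -17/55 ≈ -0.30909)
G(t) = (-17/55 + t)/(4 + t) (G(t) = (t - 17/55)/(t + 4) = (-17/55 + t)/(4 + t))
(G(-218) + (-14253 + 10164))/((3924 - 9183) - 34580) = ((-17/55 - 218)/(4 - 218) + (-14253 + 10164))/((3924 - 9183) - 34580) = (-12007/55/(-214) - 4089)/(-5259 - 34580) = (-1/214*(-12007/55) - 4089)/(-39839) = (12007/11770 - 4089)*(-1/39839) = -48115523/11770*(-1/39839) = 48115523/468905030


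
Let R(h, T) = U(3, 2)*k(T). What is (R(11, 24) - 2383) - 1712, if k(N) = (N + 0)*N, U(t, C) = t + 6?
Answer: 1089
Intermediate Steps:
U(t, C) = 6 + t
k(N) = N² (k(N) = N*N = N²)
R(h, T) = 9*T² (R(h, T) = (6 + 3)*T² = 9*T²)
(R(11, 24) - 2383) - 1712 = (9*24² - 2383) - 1712 = (9*576 - 2383) - 1712 = (5184 - 2383) - 1712 = 2801 - 1712 = 1089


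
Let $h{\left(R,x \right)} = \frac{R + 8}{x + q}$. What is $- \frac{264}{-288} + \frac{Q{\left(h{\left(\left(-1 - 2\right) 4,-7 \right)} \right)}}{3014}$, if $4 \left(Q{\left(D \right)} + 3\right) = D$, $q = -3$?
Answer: $\frac{41399}{45210} \approx 0.9157$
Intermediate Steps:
$h{\left(R,x \right)} = \frac{8 + R}{-3 + x}$ ($h{\left(R,x \right)} = \frac{R + 8}{x - 3} = \frac{8 + R}{-3 + x}$)
$Q{\left(D \right)} = -3 + \frac{D}{4}$
$- \frac{264}{-288} + \frac{Q{\left(h{\left(\left(-1 - 2\right) 4,-7 \right)} \right)}}{3014} = - \frac{264}{-288} + \frac{-3 + \frac{\frac{1}{-3 - 7} \left(8 + \left(-1 - 2\right) 4\right)}{4}}{3014} = \left(-264\right) \left(- \frac{1}{288}\right) + \left(-3 + \frac{\frac{1}{-10} \left(8 - 12\right)}{4}\right) \frac{1}{3014} = \frac{11}{12} + \left(-3 + \frac{\left(- \frac{1}{10}\right) \left(8 - 12\right)}{4}\right) \frac{1}{3014} = \frac{11}{12} + \left(-3 + \frac{\left(- \frac{1}{10}\right) \left(-4\right)}{4}\right) \frac{1}{3014} = \frac{11}{12} + \left(-3 + \frac{1}{4} \cdot \frac{2}{5}\right) \frac{1}{3014} = \frac{11}{12} + \left(-3 + \frac{1}{10}\right) \frac{1}{3014} = \frac{11}{12} - \frac{29}{30140} = \frac{41399}{45210}$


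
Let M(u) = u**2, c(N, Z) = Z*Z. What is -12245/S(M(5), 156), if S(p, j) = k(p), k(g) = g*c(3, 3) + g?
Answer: -2449/50 ≈ -48.980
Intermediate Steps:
c(N, Z) = Z**2
k(g) = 10*g (k(g) = g*3**2 + g = g*9 + g = 9*g + g = 10*g)
S(p, j) = 10*p
-12245/S(M(5), 156) = -12245/(10*5**2) = -12245/(10*25) = -12245/250 = -12245*1/250 = -2449/50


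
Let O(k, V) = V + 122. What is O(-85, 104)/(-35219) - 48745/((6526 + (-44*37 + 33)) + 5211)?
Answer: -1719042247/357191098 ≈ -4.8127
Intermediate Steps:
O(k, V) = 122 + V
O(-85, 104)/(-35219) - 48745/((6526 + (-44*37 + 33)) + 5211) = (122 + 104)/(-35219) - 48745/((6526 + (-44*37 + 33)) + 5211) = 226*(-1/35219) - 48745/((6526 + (-1628 + 33)) + 5211) = -226/35219 - 48745/((6526 - 1595) + 5211) = -226/35219 - 48745/(4931 + 5211) = -226/35219 - 48745/10142 = -1719042247/357191098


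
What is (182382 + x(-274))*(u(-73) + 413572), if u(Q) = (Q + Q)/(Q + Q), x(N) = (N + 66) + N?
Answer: 75228928700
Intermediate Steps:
x(N) = 66 + 2*N (x(N) = (66 + N) + N = 66 + 2*N)
u(Q) = 1 (u(Q) = (2*Q)/((2*Q)) = (2*Q)*(1/(2*Q)) = 1)
(182382 + x(-274))*(u(-73) + 413572) = (182382 + (66 + 2*(-274)))*(1 + 413572) = (182382 + (66 - 548))*413573 = (182382 - 482)*413573 = 181900*413573 = 75228928700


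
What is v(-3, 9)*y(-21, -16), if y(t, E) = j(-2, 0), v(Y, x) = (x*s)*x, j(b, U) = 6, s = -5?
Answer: -2430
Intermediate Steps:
v(Y, x) = -5*x² (v(Y, x) = (x*(-5))*x = (-5*x)*x = -5*x²)
y(t, E) = 6
v(-3, 9)*y(-21, -16) = -5*9²*6 = -5*81*6 = -405*6 = -2430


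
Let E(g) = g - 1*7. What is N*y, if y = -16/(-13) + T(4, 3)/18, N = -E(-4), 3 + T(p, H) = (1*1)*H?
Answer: 176/13 ≈ 13.538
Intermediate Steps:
E(g) = -7 + g (E(g) = g - 7 = -7 + g)
T(p, H) = -3 + H (T(p, H) = -3 + (1*1)*H = -3 + 1*H = -3 + H)
N = 11 (N = -(-7 - 4) = -1*(-11) = 11)
y = 16/13 (y = -16/(-13) + (-3 + 3)/18 = -16*(-1/13) + 0*(1/18) = 16/13 + 0 = 16/13 ≈ 1.2308)
N*y = 11*(16/13) = 176/13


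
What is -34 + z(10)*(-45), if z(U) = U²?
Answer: -4534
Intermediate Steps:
-34 + z(10)*(-45) = -34 + 10²*(-45) = -34 + 100*(-45) = -34 - 4500 = -4534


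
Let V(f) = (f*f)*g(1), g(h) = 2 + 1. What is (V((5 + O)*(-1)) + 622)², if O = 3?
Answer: 662596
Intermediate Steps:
g(h) = 3
V(f) = 3*f² (V(f) = (f*f)*3 = f²*3 = 3*f²)
(V((5 + O)*(-1)) + 622)² = (3*((5 + 3)*(-1))² + 622)² = (3*(8*(-1))² + 622)² = (3*(-8)² + 622)² = (3*64 + 622)² = (192 + 622)² = 814² = 662596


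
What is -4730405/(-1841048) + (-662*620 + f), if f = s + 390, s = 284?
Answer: -754394144363/1841048 ≈ -4.0976e+5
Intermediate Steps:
f = 674 (f = 284 + 390 = 674)
-4730405/(-1841048) + (-662*620 + f) = -4730405/(-1841048) + (-662*620 + 674) = -4730405*(-1/1841048) + (-410440 + 674) = 4730405/1841048 - 409766 = -754394144363/1841048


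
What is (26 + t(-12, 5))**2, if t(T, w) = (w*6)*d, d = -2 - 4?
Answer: 23716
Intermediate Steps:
d = -6
t(T, w) = -36*w (t(T, w) = (w*6)*(-6) = (6*w)*(-6) = -36*w)
(26 + t(-12, 5))**2 = (26 - 36*5)**2 = (26 - 180)**2 = (-154)**2 = 23716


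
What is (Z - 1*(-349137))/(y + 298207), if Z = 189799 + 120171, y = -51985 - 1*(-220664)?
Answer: 659107/466886 ≈ 1.4117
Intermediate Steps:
y = 168679 (y = -51985 + 220664 = 168679)
Z = 309970
(Z - 1*(-349137))/(y + 298207) = (309970 - 1*(-349137))/(168679 + 298207) = (309970 + 349137)/466886 = 659107*(1/466886) = 659107/466886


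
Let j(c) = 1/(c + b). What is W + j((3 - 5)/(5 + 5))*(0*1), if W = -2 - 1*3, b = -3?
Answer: -5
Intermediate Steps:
W = -5 (W = -2 - 3 = -5)
j(c) = 1/(-3 + c) (j(c) = 1/(c - 3) = 1/(-3 + c))
W + j((3 - 5)/(5 + 5))*(0*1) = -5 + (0*1)/(-3 + (3 - 5)/(5 + 5)) = -5 + 0/(-3 - 2/10) = -5 + 0/(-3 - 2*⅒) = -5 + 0/(-3 - ⅕) = -5 + 0/(-16/5) = -5 - 5/16*0 = -5 + 0 = -5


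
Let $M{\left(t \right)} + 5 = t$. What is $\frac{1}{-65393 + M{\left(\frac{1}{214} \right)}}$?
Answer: $- \frac{214}{13995171} \approx -1.5291 \cdot 10^{-5}$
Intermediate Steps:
$M{\left(t \right)} = -5 + t$
$\frac{1}{-65393 + M{\left(\frac{1}{214} \right)}} = \frac{1}{-65393 - \left(5 - \frac{1}{214}\right)} = \frac{1}{-65393 + \left(-5 + \frac{1}{214}\right)} = \frac{1}{-65393 - \frac{1069}{214}} = \frac{1}{- \frac{13995171}{214}} = - \frac{214}{13995171}$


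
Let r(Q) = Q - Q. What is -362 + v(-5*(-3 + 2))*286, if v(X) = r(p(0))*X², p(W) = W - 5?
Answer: -362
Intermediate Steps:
p(W) = -5 + W
r(Q) = 0
v(X) = 0 (v(X) = 0*X² = 0)
-362 + v(-5*(-3 + 2))*286 = -362 + 0*286 = -362 + 0 = -362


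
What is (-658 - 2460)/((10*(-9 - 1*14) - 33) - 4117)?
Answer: 1559/2190 ≈ 0.71187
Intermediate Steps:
(-658 - 2460)/((10*(-9 - 1*14) - 33) - 4117) = -3118/((10*(-9 - 14) - 33) - 4117) = -3118/((10*(-23) - 33) - 4117) = -3118/((-230 - 33) - 4117) = -3118/(-263 - 4117) = -3118/(-4380) = -3118*(-1/4380) = 1559/2190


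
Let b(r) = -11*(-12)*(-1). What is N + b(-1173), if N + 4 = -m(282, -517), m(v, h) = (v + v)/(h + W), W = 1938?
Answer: -193820/1421 ≈ -136.40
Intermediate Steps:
m(v, h) = 2*v/(1938 + h) (m(v, h) = (v + v)/(h + 1938) = (2*v)/(1938 + h) = 2*v/(1938 + h))
b(r) = -132 (b(r) = 132*(-1) = -132)
N = -6248/1421 (N = -4 - 2*282/(1938 - 517) = -4 - 2*282/1421 = -4 - 1*564/1421 = -4 - 564/1421 = -6248/1421 ≈ -4.3969)
N + b(-1173) = -6248/1421 - 132 = -193820/1421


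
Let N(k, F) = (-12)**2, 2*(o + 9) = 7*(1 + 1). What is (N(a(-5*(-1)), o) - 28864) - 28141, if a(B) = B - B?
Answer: -56861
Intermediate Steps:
a(B) = 0
o = -2 (o = -9 + (7*(1 + 1))/2 = -9 + (7*2)/2 = -9 + (1/2)*14 = -9 + 7 = -2)
N(k, F) = 144
(N(a(-5*(-1)), o) - 28864) - 28141 = (144 - 28864) - 28141 = -28720 - 28141 = -56861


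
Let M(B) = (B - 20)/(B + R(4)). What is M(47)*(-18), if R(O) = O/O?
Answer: -81/8 ≈ -10.125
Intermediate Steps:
R(O) = 1
M(B) = (-20 + B)/(1 + B) (M(B) = (B - 20)/(B + 1) = (-20 + B)/(1 + B))
M(47)*(-18) = ((-20 + 47)/(1 + 47))*(-18) = (27/48)*(-18) = ((1/48)*27)*(-18) = (9/16)*(-18) = -81/8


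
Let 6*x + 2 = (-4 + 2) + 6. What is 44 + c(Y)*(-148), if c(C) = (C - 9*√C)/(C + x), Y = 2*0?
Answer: 44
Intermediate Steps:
x = ⅓ (x = -⅓ + ((-4 + 2) + 6)/6 = -⅓ + (-2 + 6)/6 = -⅓ + (⅙)*4 = -⅓ + ⅔ = ⅓ ≈ 0.33333)
Y = 0
c(C) = (C - 9*√C)/(⅓ + C) (c(C) = (C - 9*√C)/(C + ⅓) = (C - 9*√C)/(⅓ + C))
44 + c(Y)*(-148) = 44 + (3*(0 - 9*√0)/(1 + 3*0))*(-148) = 44 + (3*(0 - 9*0)/(1 + 0))*(-148) = 44 + (3*(0 + 0)/1)*(-148) = 44 + (3*1*0)*(-148) = 44 + 0*(-148) = 44 + 0 = 44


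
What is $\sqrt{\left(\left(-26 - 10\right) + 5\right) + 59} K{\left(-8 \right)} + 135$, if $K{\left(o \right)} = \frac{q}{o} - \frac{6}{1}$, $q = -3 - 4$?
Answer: $135 - \frac{41 \sqrt{7}}{4} \approx 107.88$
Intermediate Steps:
$q = -7$
$K{\left(o \right)} = -6 - \frac{7}{o}$ ($K{\left(o \right)} = - \frac{7}{o} - \frac{6}{1} = - \frac{7}{o} - 6 = -6 - \frac{7}{o}$)
$\sqrt{\left(\left(-26 - 10\right) + 5\right) + 59} K{\left(-8 \right)} + 135 = \sqrt{\left(\left(-26 - 10\right) + 5\right) + 59} \left(-6 - \frac{7}{-8}\right) + 135 = \sqrt{\left(-36 + 5\right) + 59} \left(-6 - - \frac{7}{8}\right) + 135 = \sqrt{-31 + 59} \left(-6 + \frac{7}{8}\right) + 135 = \sqrt{28} \left(- \frac{41}{8}\right) + 135 = 2 \sqrt{7} \left(- \frac{41}{8}\right) + 135 = - \frac{41 \sqrt{7}}{4} + 135 = 135 - \frac{41 \sqrt{7}}{4}$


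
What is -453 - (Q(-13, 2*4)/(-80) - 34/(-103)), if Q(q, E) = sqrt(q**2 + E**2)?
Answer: -46693/103 + sqrt(233)/80 ≈ -453.14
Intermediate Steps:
Q(q, E) = sqrt(E**2 + q**2)
-453 - (Q(-13, 2*4)/(-80) - 34/(-103)) = -453 - (sqrt((2*4)**2 + (-13)**2)/(-80) - 34/(-103)) = -453 - (sqrt(8**2 + 169)*(-1/80) - 34*(-1/103)) = -453 - (sqrt(64 + 169)*(-1/80) + 34/103) = -453 - (sqrt(233)*(-1/80) + 34/103) = -453 - (-sqrt(233)/80 + 34/103) = -453 - (34/103 - sqrt(233)/80) = -453 + (-34/103 + sqrt(233)/80) = -46693/103 + sqrt(233)/80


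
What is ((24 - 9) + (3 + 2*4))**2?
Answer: 676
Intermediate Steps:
((24 - 9) + (3 + 2*4))**2 = (15 + (3 + 8))**2 = (15 + 11)**2 = 26**2 = 676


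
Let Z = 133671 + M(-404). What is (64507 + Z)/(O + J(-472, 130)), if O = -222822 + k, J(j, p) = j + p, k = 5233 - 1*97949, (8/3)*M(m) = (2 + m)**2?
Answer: -517559/631760 ≈ -0.81923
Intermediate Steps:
M(m) = 3*(2 + m)**2/8
k = -92716 (k = 5233 - 97949 = -92716)
Z = 388545/2 (Z = 133671 + 3*(2 - 404)**2/8 = 133671 + (3/8)*(-402)**2 = 133671 + (3/8)*161604 = 133671 + 121203/2 = 388545/2 ≈ 1.9427e+5)
O = -315538 (O = -222822 - 92716 = -315538)
(64507 + Z)/(O + J(-472, 130)) = (64507 + 388545/2)/(-315538 + (-472 + 130)) = 517559/(2*(-315538 - 342)) = (517559/2)/(-315880) = (517559/2)*(-1/315880) = -517559/631760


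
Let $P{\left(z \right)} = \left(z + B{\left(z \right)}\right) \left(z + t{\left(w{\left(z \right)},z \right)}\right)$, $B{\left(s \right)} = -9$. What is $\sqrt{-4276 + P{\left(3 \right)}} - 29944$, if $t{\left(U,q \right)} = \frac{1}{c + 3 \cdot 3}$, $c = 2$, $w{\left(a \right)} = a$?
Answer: $-29944 + \frac{2 i \sqrt{129910}}{11} \approx -29944.0 + 65.533 i$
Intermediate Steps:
$t{\left(U,q \right)} = \frac{1}{11}$ ($t{\left(U,q \right)} = \frac{1}{2 + 3 \cdot 3} = \frac{1}{2 + 9} = \frac{1}{11}$)
$P{\left(z \right)} = \left(-9 + z\right) \left(\frac{1}{11} + z\right)$ ($P{\left(z \right)} = \left(z - 9\right) \left(z + \frac{1}{11}\right) = \left(-9 + z\right) \left(\frac{1}{11} + z\right)$)
$\sqrt{-4276 + P{\left(3 \right)}} - 29944 = \sqrt{-4276 - \left(\frac{303}{11} - 9\right)} - 29944 = \sqrt{-4276 - \frac{204}{11}} - 29944 = \sqrt{- \frac{47240}{11}} - 29944 = \frac{2 i \sqrt{129910}}{11} - 29944 = -29944 + \frac{2 i \sqrt{129910}}{11}$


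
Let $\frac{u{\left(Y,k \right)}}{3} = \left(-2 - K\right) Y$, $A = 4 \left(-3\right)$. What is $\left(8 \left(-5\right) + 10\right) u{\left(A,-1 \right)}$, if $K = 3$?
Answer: $-5400$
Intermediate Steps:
$A = -12$
$u{\left(Y,k \right)} = - 15 Y$ ($u{\left(Y,k \right)} = 3 \left(-2 - 3\right) Y = 3 \left(- 5 Y\right) = - 15 Y$)
$\left(8 \left(-5\right) + 10\right) u{\left(A,-1 \right)} = \left(8 \left(-5\right) + 10\right) \left(\left(-15\right) \left(-12\right)\right) = \left(-40 + 10\right) 180 = \left(-30\right) 180 = -5400$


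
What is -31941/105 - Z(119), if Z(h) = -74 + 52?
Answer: -1411/5 ≈ -282.20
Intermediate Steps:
Z(h) = -22
-31941/105 - Z(119) = -31941/105 - 1*(-22) = -31941*1/105 + 22 = -1521/5 + 22 = -1411/5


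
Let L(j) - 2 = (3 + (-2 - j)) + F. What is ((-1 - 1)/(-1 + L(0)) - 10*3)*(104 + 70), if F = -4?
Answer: -5046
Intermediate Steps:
L(j) = -1 - j (L(j) = 2 + ((3 + (-2 - j)) - 4) = 2 + ((1 - j) - 4) = 2 + (-3 - j) = -1 - j)
((-1 - 1)/(-1 + L(0)) - 10*3)*(104 + 70) = ((-1 - 1)/(-1 + (-1 - 1*0)) - 10*3)*(104 + 70) = (-2/(-1 + (-1 + 0)) - 30)*174 = (-2/(-1 - 1) - 30)*174 = (-2/(-2) - 30)*174 = (-2*(-½) - 30)*174 = (1 - 30)*174 = -29*174 = -5046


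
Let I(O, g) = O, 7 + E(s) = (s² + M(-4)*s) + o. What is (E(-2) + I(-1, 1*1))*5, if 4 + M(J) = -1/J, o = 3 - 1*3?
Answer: 35/2 ≈ 17.500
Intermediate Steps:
o = 0 (o = 3 - 3 = 0)
M(J) = -4 - 1/J
E(s) = -7 + s² - 15*s/4 (E(s) = -7 + ((s² + (-4 - 1/(-4))*s) + 0) = -7 + ((s² + (-4 - 1*(-¼))*s) + 0) = -7 + ((s² + (-4 + ¼)*s) + 0) = -7 + ((s² - 15*s/4) + 0) = -7 + (s² - 15*s/4) = -7 + s² - 15*s/4)
(E(-2) + I(-1, 1*1))*5 = ((-7 + (-2)² - 15/4*(-2)) - 1)*5 = ((-7 + 4 + 15/2) - 1)*5 = (9/2 - 1)*5 = (7/2)*5 = 35/2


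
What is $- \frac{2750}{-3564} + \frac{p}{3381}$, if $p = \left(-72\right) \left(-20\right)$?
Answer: $\frac{218635}{182574} \approx 1.1975$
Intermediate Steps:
$p = 1440$
$- \frac{2750}{-3564} + \frac{p}{3381} = - \frac{2750}{-3564} + \frac{1440}{3381} = \left(-2750\right) \left(- \frac{1}{3564}\right) + 1440 \cdot \frac{1}{3381} = \frac{125}{162} + \frac{480}{1127} = \frac{218635}{182574}$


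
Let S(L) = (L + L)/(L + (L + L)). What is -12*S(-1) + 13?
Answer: 5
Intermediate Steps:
S(L) = 2/3 (S(L) = (2*L)/(L + 2*L) = (2*L)/((3*L)) = (2*L)*(1/(3*L)) = 2/3)
-12*S(-1) + 13 = -12*2/3 + 13 = -8 + 13 = 5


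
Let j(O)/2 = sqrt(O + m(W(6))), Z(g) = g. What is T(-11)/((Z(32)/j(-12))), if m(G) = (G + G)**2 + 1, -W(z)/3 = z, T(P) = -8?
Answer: -sqrt(1285)/2 ≈ -17.923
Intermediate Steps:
W(z) = -3*z
m(G) = 1 + 4*G**2 (m(G) = (2*G)**2 + 1 = 4*G**2 + 1 = 1 + 4*G**2)
j(O) = 2*sqrt(1297 + O) (j(O) = 2*sqrt(O + (1 + 4*(-3*6)**2)) = 2*sqrt(O + (1 + 4*(-18)**2)) = 2*sqrt(O + (1 + 4*324)) = 2*sqrt(O + (1 + 1296)) = 2*sqrt(O + 1297) = 2*sqrt(1297 + O))
T(-11)/((Z(32)/j(-12))) = -8*sqrt(1297 - 12)/16 = -8*sqrt(1285)/16 = -sqrt(1285)/2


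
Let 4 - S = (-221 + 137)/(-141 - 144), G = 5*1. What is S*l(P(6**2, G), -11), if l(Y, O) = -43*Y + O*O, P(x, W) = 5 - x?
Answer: 511808/95 ≈ 5387.5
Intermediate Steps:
G = 5
l(Y, O) = O**2 - 43*Y (l(Y, O) = -43*Y + O**2 = O**2 - 43*Y)
S = 352/95 (S = 4 - (-221 + 137)/(-141 - 144) = 4 - (-84)/(-285) = 4 - (-84)*(-1)/285 = 4 - 1*28/95 = 4 - 28/95 = 352/95 ≈ 3.7053)
S*l(P(6**2, G), -11) = 352*((-11)**2 - 43*(5 - 1*6**2))/95 = 352*(121 - 43*(5 - 1*36))/95 = 352*(121 - 43*(5 - 36))/95 = 352*(121 - 43*(-31))/95 = 352*(121 + 1333)/95 = (352/95)*1454 = 511808/95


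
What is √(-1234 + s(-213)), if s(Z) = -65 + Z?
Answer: 6*I*√42 ≈ 38.884*I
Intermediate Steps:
√(-1234 + s(-213)) = √(-1234 + (-65 - 213)) = √(-1234 - 278) = √(-1512) = 6*I*√42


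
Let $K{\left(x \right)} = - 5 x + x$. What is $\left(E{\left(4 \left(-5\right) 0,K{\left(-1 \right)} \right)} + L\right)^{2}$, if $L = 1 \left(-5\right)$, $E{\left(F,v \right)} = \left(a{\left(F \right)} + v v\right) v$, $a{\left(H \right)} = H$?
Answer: $3481$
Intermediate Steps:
$K{\left(x \right)} = - 4 x$
$E{\left(F,v \right)} = v \left(F + v^{2}\right)$ ($E{\left(F,v \right)} = \left(F + v v\right) v = \left(F + v^{2}\right) v = v \left(F + v^{2}\right)$)
$L = -5$
$\left(E{\left(4 \left(-5\right) 0,K{\left(-1 \right)} \right)} + L\right)^{2} = \left(\left(-4\right) \left(-1\right) \left(4 \left(-5\right) 0 + \left(\left(-4\right) \left(-1\right)\right)^{2}\right) - 5\right)^{2} = \left(4 \left(\left(-20\right) 0 + 4^{2}\right) - 5\right)^{2} = \left(4 \left(0 + 16\right) - 5\right)^{2} = \left(4 \cdot 16 - 5\right)^{2} = \left(64 - 5\right)^{2} = 59^{2} = 3481$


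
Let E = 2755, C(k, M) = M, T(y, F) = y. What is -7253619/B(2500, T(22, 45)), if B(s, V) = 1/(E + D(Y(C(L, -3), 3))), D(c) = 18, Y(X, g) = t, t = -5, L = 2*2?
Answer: -20114285487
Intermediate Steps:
L = 4
Y(X, g) = -5
B(s, V) = 1/2773 (B(s, V) = 1/(2755 + 18) = 1/2773)
-7253619/B(2500, T(22, 45)) = -7253619/1/2773 = -7253619*2773 = -20114285487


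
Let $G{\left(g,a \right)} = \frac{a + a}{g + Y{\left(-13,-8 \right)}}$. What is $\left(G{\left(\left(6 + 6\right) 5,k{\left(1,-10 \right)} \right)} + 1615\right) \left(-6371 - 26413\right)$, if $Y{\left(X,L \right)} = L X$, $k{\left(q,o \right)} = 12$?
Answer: $- \frac{2170989264}{41} \approx -5.2951 \cdot 10^{7}$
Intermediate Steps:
$G{\left(g,a \right)} = \frac{2 a}{104 + g}$ ($G{\left(g,a \right)} = \frac{a + a}{g - -104} = \frac{2 a}{g + 104} = \frac{2 a}{104 + g}$)
$\left(G{\left(\left(6 + 6\right) 5,k{\left(1,-10 \right)} \right)} + 1615\right) \left(-6371 - 26413\right) = \left(2 \cdot 12 \frac{1}{104 + \left(6 + 6\right) 5} + 1615\right) \left(-6371 - 26413\right) = \left(2 \cdot 12 \frac{1}{104 + 12 \cdot 5} + 1615\right) \left(-32784\right) = \left(2 \cdot 12 \frac{1}{104 + 60} + 1615\right) \left(-32784\right) = \left(2 \cdot 12 \cdot \frac{1}{164} + 1615\right) \left(-32784\right) = \left(\frac{6}{41} + 1615\right) \left(-32784\right) = \frac{66221}{41} \left(-32784\right) = - \frac{2170989264}{41}$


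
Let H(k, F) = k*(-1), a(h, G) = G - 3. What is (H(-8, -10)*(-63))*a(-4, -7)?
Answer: 5040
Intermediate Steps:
a(h, G) = -3 + G
H(k, F) = -k
(H(-8, -10)*(-63))*a(-4, -7) = (-1*(-8)*(-63))*(-3 - 7) = (8*(-63))*(-10) = -504*(-10) = 5040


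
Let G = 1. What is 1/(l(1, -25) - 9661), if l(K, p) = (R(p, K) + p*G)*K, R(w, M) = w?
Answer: -1/9711 ≈ -0.00010298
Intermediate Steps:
l(K, p) = 2*K*p (l(K, p) = (p + p*1)*K = (p + p)*K = (2*p)*K = 2*K*p)
1/(l(1, -25) - 9661) = 1/(2*1*(-25) - 9661) = 1/(-50 - 9661) = 1/(-9711) = -1/9711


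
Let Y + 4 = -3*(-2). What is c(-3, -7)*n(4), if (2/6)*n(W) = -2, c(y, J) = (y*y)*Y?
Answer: -108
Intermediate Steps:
Y = 2 (Y = -4 - 3*(-2) = -4 + 6 = 2)
c(y, J) = 2*y**2 (c(y, J) = (y*y)*2 = y**2*2 = 2*y**2)
n(W) = -6 (n(W) = 3*(-2) = -6)
c(-3, -7)*n(4) = (2*(-3)**2)*(-6) = (2*9)*(-6) = 18*(-6) = -108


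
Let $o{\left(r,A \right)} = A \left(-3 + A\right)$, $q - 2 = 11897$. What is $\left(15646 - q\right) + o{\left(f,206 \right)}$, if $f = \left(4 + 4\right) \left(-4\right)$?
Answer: $45565$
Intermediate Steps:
$q = 11899$ ($q = 2 + 11897 = 11899$)
$f = -32$ ($f = 8 \left(-4\right) = -32$)
$\left(15646 - q\right) + o{\left(f,206 \right)} = \left(15646 - 11899\right) + 206 \left(-3 + 206\right) = \left(15646 - 11899\right) + 206 \cdot 203 = 3747 + 41818 = 45565$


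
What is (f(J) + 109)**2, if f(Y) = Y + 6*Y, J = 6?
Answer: 22801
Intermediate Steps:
f(Y) = 7*Y
(f(J) + 109)**2 = (7*6 + 109)**2 = (42 + 109)**2 = 151**2 = 22801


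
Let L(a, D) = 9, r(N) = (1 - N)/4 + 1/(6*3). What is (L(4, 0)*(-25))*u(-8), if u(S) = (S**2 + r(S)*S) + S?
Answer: -8450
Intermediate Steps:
r(N) = 11/36 - N/4 (r(N) = (1 - N)*(1/4) + (1/6)*(1/3) = (1/4 - N/4) + 1/18 = 11/36 - N/4)
u(S) = S + S**2 + S*(11/36 - S/4) (u(S) = (S**2 + (11/36 - S/4)*S) + S = (S**2 + S*(11/36 - S/4)) + S = S + S**2 + S*(11/36 - S/4))
(L(4, 0)*(-25))*u(-8) = (9*(-25))*((1/36)*(-8)*(47 + 27*(-8))) = -25*(-8)*(47 - 216)/4 = -25*(-8)*(-169)/4 = -225*338/9 = -8450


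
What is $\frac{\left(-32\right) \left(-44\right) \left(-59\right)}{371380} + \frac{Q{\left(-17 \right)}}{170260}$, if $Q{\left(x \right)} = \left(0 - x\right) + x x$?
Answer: $- \frac{350754911}{1580778970} \approx -0.22189$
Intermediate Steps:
$Q{\left(x \right)} = x^{2} - x$ ($Q{\left(x \right)} = - x + x^{2} = x^{2} - x$)
$\frac{\left(-32\right) \left(-44\right) \left(-59\right)}{371380} + \frac{Q{\left(-17 \right)}}{170260} = \frac{\left(-32\right) \left(-44\right) \left(-59\right)}{371380} + \frac{\left(-17\right) \left(-1 - 17\right)}{170260} = 1408 \left(-59\right) \frac{1}{371380} + \left(-17\right) \left(-18\right) \frac{1}{170260} = \left(-83072\right) \frac{1}{371380} + 306 \cdot \frac{1}{170260} = - \frac{20768}{92845} + \frac{153}{85130} = - \frac{350754911}{1580778970}$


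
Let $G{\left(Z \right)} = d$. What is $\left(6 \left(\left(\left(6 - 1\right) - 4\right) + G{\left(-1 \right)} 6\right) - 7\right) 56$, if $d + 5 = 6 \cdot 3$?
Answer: $26152$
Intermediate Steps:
$d = 13$ ($d = -5 + 6 \cdot 3 = -5 + 18 = 13$)
$G{\left(Z \right)} = 13$
$\left(6 \left(\left(\left(6 - 1\right) - 4\right) + G{\left(-1 \right)} 6\right) - 7\right) 56 = \left(6 \left(\left(\left(6 - 1\right) - 4\right) + 13 \cdot 6\right) - 7\right) 56 = \left(6 \left(\left(5 - 4\right) + 78\right) - 7\right) 56 = \left(6 \left(1 + 78\right) - 7\right) 56 = \left(6 \cdot 79 - 7\right) 56 = \left(474 - 7\right) 56 = 467 \cdot 56 = 26152$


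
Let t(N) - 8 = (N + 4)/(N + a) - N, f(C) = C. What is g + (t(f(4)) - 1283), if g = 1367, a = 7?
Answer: 976/11 ≈ 88.727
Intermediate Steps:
t(N) = 8 - N + (4 + N)/(7 + N) (t(N) = 8 + ((N + 4)/(N + 7) - N) = 8 + ((4 + N)/(7 + N) - N) = 8 + (-N + (4 + N)/(7 + N)) = 8 - N + (4 + N)/(7 + N))
g + (t(f(4)) - 1283) = 1367 + ((60 - 1*4**2 + 2*4)/(7 + 4) - 1283) = 1367 + ((60 - 1*16 + 8)/11 - 1283) = 1367 + ((60 - 16 + 8)/11 - 1283) = 1367 + ((1/11)*52 - 1283) = 1367 + (52/11 - 1283) = 1367 - 14061/11 = 976/11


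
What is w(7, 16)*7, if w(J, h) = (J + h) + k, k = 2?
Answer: 175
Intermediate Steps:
w(J, h) = 2 + J + h (w(J, h) = (J + h) + 2 = 2 + J + h)
w(7, 16)*7 = (2 + 7 + 16)*7 = 25*7 = 175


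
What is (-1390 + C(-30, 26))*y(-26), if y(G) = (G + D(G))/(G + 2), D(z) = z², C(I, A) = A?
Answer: 110825/3 ≈ 36942.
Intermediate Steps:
y(G) = (G + G²)/(2 + G) (y(G) = (G + G²)/(G + 2) = (G + G²)/(2 + G))
(-1390 + C(-30, 26))*y(-26) = (-1390 + 26)*(-26*(1 - 26)/(2 - 26)) = -(-35464)*(-25)/(-24) = -(-35464)*(-1)*(-25)/24 = -1364*(-325/12) = 110825/3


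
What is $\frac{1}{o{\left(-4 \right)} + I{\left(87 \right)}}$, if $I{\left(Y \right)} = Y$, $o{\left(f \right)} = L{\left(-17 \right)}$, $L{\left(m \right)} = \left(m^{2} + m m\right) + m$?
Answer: $\frac{1}{648} \approx 0.0015432$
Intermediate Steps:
$L{\left(m \right)} = m + 2 m^{2}$ ($L{\left(m \right)} = \left(m^{2} + m^{2}\right) + m = 2 m^{2} + m = m + 2 m^{2}$)
$o{\left(f \right)} = 561$ ($o{\left(f \right)} = - 17 \left(1 + 2 \left(-17\right)\right) = - 17 \left(1 - 34\right) = \left(-17\right) \left(-33\right) = 561$)
$\frac{1}{o{\left(-4 \right)} + I{\left(87 \right)}} = \frac{1}{561 + 87} = \frac{1}{648}$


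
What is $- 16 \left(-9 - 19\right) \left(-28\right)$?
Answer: $-12544$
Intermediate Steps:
$- 16 \left(-9 - 19\right) \left(-28\right) = \left(-16\right) \left(-28\right) \left(-28\right) = 448 \left(-28\right) = -12544$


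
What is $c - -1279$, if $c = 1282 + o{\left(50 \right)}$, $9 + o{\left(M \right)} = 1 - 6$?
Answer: $2547$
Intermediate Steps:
$o{\left(M \right)} = -14$ ($o{\left(M \right)} = -9 + \left(1 - 6\right) = -9 - 5 = -14$)
$c = 1268$ ($c = 1282 - 14 = 1268$)
$c - -1279 = 1268 - -1279 = 1268 + 1279 = 2547$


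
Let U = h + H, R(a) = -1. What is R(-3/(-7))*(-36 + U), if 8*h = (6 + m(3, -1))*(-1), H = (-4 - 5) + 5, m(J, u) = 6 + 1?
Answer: 333/8 ≈ 41.625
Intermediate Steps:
m(J, u) = 7
H = -4 (H = -9 + 5 = -4)
h = -13/8 (h = ((6 + 7)*(-1))/8 = (13*(-1))/8 = (1/8)*(-13) = -13/8 ≈ -1.6250)
U = -45/8 (U = -13/8 - 4 = -45/8 ≈ -5.6250)
R(-3/(-7))*(-36 + U) = -(-36 - 45/8) = -1*(-333/8) = 333/8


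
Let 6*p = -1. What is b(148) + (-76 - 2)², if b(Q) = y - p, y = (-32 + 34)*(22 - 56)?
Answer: 36097/6 ≈ 6016.2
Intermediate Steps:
p = -⅙ (p = (⅙)*(-1) = -⅙ ≈ -0.16667)
y = -68 (y = 2*(-34) = -68)
b(Q) = -407/6 (b(Q) = -68 - 1*(-⅙) = -68 + ⅙ = -407/6)
b(148) + (-76 - 2)² = -407/6 + (-76 - 2)² = -407/6 + (-78)² = -407/6 + 6084 = 36097/6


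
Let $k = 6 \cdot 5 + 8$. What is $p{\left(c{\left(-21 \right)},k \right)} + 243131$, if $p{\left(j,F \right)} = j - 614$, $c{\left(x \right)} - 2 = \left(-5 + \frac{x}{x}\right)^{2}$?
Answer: $242535$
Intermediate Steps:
$c{\left(x \right)} = 18$ ($c{\left(x \right)} = 2 + \left(-5 + \frac{x}{x}\right)^{2} = 2 + \left(-5 + 1\right)^{2} = 2 + \left(-4\right)^{2} = 2 + 16 = 18$)
$k = 38$ ($k = 30 + 8 = 38$)
$p{\left(j,F \right)} = -614 + j$
$p{\left(c{\left(-21 \right)},k \right)} + 243131 = \left(-614 + 18\right) + 243131 = -596 + 243131 = 242535$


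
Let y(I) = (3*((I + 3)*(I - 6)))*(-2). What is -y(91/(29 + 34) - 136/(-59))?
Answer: -8565760/93987 ≈ -91.138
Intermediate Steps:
y(I) = -6*(-6 + I)*(3 + I) (y(I) = (3*((3 + I)*(-6 + I)))*(-2) = (3*((-6 + I)*(3 + I)))*(-2) = (3*(-6 + I)*(3 + I))*(-2) = -6*(-6 + I)*(3 + I))
-y(91/(29 + 34) - 136/(-59)) = -(108 - 6*(91/(29 + 34) - 136/(-59))**2 + 18*(91/(29 + 34) - 136/(-59))) = -(108 - 6*(91/63 - 136*(-1/59))**2 + 18*(91/63 - 136*(-1/59))) = -(108 - 6*(91*(1/63) + 136/59)**2 + 18*(91*(1/63) + 136/59)) = -(108 - 6*(13/9 + 136/59)**2 + 18*(13/9 + 136/59)) = -(108 - 6*(1991/531)**2 + 18*(1991/531)) = -(108 - 6*3964081/281961 + 3982/59) = -(108 - 7928162/93987 + 3982/59) = -1*8565760/93987 = -8565760/93987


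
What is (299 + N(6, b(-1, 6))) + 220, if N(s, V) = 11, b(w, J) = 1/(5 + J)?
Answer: 530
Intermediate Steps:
(299 + N(6, b(-1, 6))) + 220 = (299 + 11) + 220 = 310 + 220 = 530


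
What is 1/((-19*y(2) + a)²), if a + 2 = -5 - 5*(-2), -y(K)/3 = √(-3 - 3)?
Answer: -I/(342*√6 + 19485*I) ≈ -5.1227e-5 - 2.2024e-6*I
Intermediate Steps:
y(K) = -3*I*√6 (y(K) = -3*√(-3 - 3) = -3*I*√6)
a = 3 (a = -2 + (-5 - 5*(-2)) = -2 + (-5 + 10) = -2 + 5 = 3)
1/((-19*y(2) + a)²) = 1/((-(-57)*I*√6 + 3)²) = 1/((57*I*√6 + 3)²) = 1/((3 + 57*I*√6)²) = (3 + 57*I*√6)⁻²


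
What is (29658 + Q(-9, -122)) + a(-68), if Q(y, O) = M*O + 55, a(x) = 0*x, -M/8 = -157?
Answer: -123519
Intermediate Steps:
M = 1256 (M = -8*(-157) = 1256)
a(x) = 0
Q(y, O) = 55 + 1256*O (Q(y, O) = 1256*O + 55 = 55 + 1256*O)
(29658 + Q(-9, -122)) + a(-68) = (29658 + (55 + 1256*(-122))) + 0 = (29658 + (55 - 153232)) + 0 = (29658 - 153177) + 0 = -123519 + 0 = -123519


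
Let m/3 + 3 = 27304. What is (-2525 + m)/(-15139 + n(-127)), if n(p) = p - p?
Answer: -79378/15139 ≈ -5.2433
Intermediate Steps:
m = 81903 (m = -9 + 3*27304 = -9 + 81912 = 81903)
n(p) = 0
(-2525 + m)/(-15139 + n(-127)) = (-2525 + 81903)/(-15139 + 0) = 79378/(-15139) = 79378*(-1/15139) = -79378/15139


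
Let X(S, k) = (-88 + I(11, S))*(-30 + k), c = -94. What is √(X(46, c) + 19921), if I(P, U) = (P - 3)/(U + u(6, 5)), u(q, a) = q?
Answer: 3*√578617/13 ≈ 175.54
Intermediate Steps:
I(P, U) = (-3 + P)/(6 + U) (I(P, U) = (P - 3)/(U + 6) = (-3 + P)/(6 + U))
X(S, k) = (-88 + 8/(6 + S))*(-30 + k) (X(S, k) = (-88 + (-3 + 11)/(6 + S))*(-30 + k) = (-88 + 8/(6 + S))*(-30 + k))
√(X(46, c) + 19921) = √(8*(-30 - 94 + 11*(6 + 46)*(30 - 1*(-94)))/(6 + 46) + 19921) = √(8*(-30 - 94 + 11*52*(30 + 94))/52 + 19921) = √(8*(1/52)*(-30 - 94 + 11*52*124) + 19921) = √(8*(1/52)*(-30 - 94 + 70928) + 19921) = √(8*(1/52)*70804 + 19921) = √(141608/13 + 19921) = √(400581/13) = 3*√578617/13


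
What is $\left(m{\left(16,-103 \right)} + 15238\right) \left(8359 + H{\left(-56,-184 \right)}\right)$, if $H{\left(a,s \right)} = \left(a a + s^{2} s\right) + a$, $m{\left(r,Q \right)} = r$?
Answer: $-94850363510$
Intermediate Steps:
$H{\left(a,s \right)} = a + a^{2} + s^{3}$ ($H{\left(a,s \right)} = \left(a^{2} + s^{3}\right) + a = a + a^{2} + s^{3}$)
$\left(m{\left(16,-103 \right)} + 15238\right) \left(8359 + H{\left(-56,-184 \right)}\right) = \left(16 + 15238\right) \left(8359 + \left(-56 + \left(-56\right)^{2} + \left(-184\right)^{3}\right)\right) = 15254 \left(8359 - 6226424\right) = 15254 \left(-6218065\right) = -94850363510$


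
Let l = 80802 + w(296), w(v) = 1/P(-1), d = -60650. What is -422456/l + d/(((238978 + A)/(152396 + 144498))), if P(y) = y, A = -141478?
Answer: -1119226293047/6060075 ≈ -1.8469e+5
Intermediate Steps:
w(v) = -1 (w(v) = 1/(-1) = -1)
l = 80801 (l = 80802 - 1 = 80801)
-422456/l + d/(((238978 + A)/(152396 + 144498))) = -422456/80801 - 60650*(152396 + 144498)/(238978 - 141478) = -422456*1/80801 - 60650/(97500/296894) = -422456/80801 - 60650/(97500*(1/296894)) = -422456/80801 - 60650/3750/11419 = -422456/80801 - 60650*11419/3750 = -422456/80801 - 13851247/75 = -1119226293047/6060075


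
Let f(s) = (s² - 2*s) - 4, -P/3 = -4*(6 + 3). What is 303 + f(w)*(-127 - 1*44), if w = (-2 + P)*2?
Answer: -7611933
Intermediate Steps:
P = 108 (P = -(-12)*(6 + 3) = -(-12)*9 = -3*(-36) = 108)
w = 212 (w = (-2 + 108)*2 = 106*2 = 212)
f(s) = -4 + s² - 2*s
303 + f(w)*(-127 - 1*44) = 303 + (-4 + 212² - 2*212)*(-127 - 1*44) = 303 + (-4 + 44944 - 424)*(-127 - 44) = 303 + 44516*(-171) = 303 - 7612236 = -7611933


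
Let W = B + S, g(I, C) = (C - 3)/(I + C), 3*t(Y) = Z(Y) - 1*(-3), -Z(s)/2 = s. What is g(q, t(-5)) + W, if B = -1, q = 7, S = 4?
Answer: 53/17 ≈ 3.1176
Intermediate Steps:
Z(s) = -2*s
t(Y) = 1 - 2*Y/3 (t(Y) = (-2*Y - 1*(-3))/3 = (-2*Y + 3)/3 = (3 - 2*Y)/3 = 1 - 2*Y/3)
g(I, C) = (-3 + C)/(C + I)
W = 3 (W = -1 + 4 = 3)
g(q, t(-5)) + W = (-3 + (1 - 2/3*(-5)))/((1 - 2/3*(-5)) + 7) + 3 = (-3 + (1 + 10/3))/((1 + 10/3) + 7) + 3 = (-3 + 13/3)/(13/3 + 7) + 3 = (4/3)/(34/3) + 3 = (3/34)*(4/3) + 3 = 2/17 + 3 = 53/17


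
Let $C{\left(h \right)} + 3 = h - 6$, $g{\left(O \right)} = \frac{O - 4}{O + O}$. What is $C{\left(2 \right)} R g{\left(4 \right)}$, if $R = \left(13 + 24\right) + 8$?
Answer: $0$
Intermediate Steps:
$g{\left(O \right)} = \frac{-4 + O}{2 O}$
$C{\left(h \right)} = -9 + h$ ($C{\left(h \right)} = -3 + \left(h - 6\right) = -3 + \left(-6 + h\right) = -9 + h$)
$R = 45$ ($R = 37 + 8 = 45$)
$C{\left(2 \right)} R g{\left(4 \right)} = \left(-9 + 2\right) 45 \frac{-4 + 4}{2 \cdot 4} = \left(-7\right) 45 \cdot \frac{1}{2} \cdot \frac{1}{4} \cdot 0 = \left(-315\right) 0 = 0$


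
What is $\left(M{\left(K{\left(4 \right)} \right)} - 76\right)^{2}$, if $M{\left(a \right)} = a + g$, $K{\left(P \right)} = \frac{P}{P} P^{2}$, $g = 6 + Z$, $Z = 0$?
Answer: $2916$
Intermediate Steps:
$g = 6$ ($g = 6 + 0 = 6$)
$K{\left(P \right)} = P^{2}$ ($K{\left(P \right)} = 1 P^{2} = P^{2}$)
$M{\left(a \right)} = 6 + a$ ($M{\left(a \right)} = a + 6 = 6 + a$)
$\left(M{\left(K{\left(4 \right)} \right)} - 76\right)^{2} = \left(\left(6 + 4^{2}\right) - 76\right)^{2} = \left(\left(6 + 16\right) - 76\right)^{2} = \left(22 - 76\right)^{2} = \left(-54\right)^{2} = 2916$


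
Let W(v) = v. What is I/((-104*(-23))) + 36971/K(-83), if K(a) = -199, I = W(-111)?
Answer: -88456721/476008 ≈ -185.83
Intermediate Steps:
I = -111
I/((-104*(-23))) + 36971/K(-83) = -111/((-104*(-23))) + 36971/(-199) = -111/2392 + 36971*(-1/199) = -111*1/2392 - 36971/199 = -111/2392 - 36971/199 = -88456721/476008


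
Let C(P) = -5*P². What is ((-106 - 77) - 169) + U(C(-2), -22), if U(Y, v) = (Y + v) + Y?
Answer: -414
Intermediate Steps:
U(Y, v) = v + 2*Y
((-106 - 77) - 169) + U(C(-2), -22) = ((-106 - 77) - 169) + (-22 + 2*(-5*(-2)²)) = (-183 - 169) + (-22 + 2*(-5*4)) = -352 + (-22 + 2*(-20)) = -352 + (-22 - 40) = -352 - 62 = -414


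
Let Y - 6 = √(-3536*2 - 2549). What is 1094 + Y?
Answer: 1100 + 3*I*√1069 ≈ 1100.0 + 98.087*I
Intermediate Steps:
Y = 6 + 3*I*√1069 (Y = 6 + √(-3536*2 - 2549) = 6 + √(-7072 - 2549) = 6 + √(-9621) = 6 + 3*I*√1069 ≈ 6.0 + 98.087*I)
1094 + Y = 1094 + (6 + 3*I*√1069) = 1100 + 3*I*√1069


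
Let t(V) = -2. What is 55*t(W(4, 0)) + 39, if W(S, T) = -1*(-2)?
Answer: -71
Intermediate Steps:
W(S, T) = 2
55*t(W(4, 0)) + 39 = 55*(-2) + 39 = -110 + 39 = -71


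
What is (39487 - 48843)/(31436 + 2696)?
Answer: -2339/8533 ≈ -0.27411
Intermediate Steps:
(39487 - 48843)/(31436 + 2696) = -9356/34132 = -9356*1/34132 = -2339/8533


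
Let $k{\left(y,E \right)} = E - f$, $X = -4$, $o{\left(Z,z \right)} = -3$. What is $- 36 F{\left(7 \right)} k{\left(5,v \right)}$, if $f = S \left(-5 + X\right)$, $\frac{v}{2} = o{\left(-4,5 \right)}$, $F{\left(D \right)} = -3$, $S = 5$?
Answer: $4212$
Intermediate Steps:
$v = -6$ ($v = 2 \left(-3\right) = -6$)
$f = -45$ ($f = 5 \left(-5 - 4\right) = 5 \left(-9\right) = -45$)
$k{\left(y,E \right)} = 45 + E$ ($k{\left(y,E \right)} = E - -45 = E + 45 = 45 + E$)
$- 36 F{\left(7 \right)} k{\left(5,v \right)} = \left(-36\right) \left(-3\right) \left(45 - 6\right) = 108 \cdot 39 = 4212$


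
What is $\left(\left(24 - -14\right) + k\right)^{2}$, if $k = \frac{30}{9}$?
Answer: $\frac{15376}{9} \approx 1708.4$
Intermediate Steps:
$k = \frac{10}{3}$ ($k = 30 \cdot \frac{1}{9} = \frac{10}{3} \approx 3.3333$)
$\left(\left(24 - -14\right) + k\right)^{2} = \left(\left(24 - -14\right) + \frac{10}{3}\right)^{2} = \left(\left(24 + 14\right) + \frac{10}{3}\right)^{2} = \left(38 + \frac{10}{3}\right)^{2} = \left(\frac{124}{3}\right)^{2} = \frac{15376}{9}$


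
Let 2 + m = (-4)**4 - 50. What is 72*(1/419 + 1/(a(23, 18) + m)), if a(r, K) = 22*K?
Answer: 3057/10475 ≈ 0.29184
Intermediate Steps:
m = 204 (m = -2 + ((-4)**4 - 50) = -2 + (256 - 50) = -2 + 206 = 204)
72*(1/419 + 1/(a(23, 18) + m)) = 72*(1/419 + 1/(22*18 + 204)) = 72*(1/419 + 1/(396 + 204)) = 72*(1/419 + 1/600) = 72*(1019/251400) = 3057/10475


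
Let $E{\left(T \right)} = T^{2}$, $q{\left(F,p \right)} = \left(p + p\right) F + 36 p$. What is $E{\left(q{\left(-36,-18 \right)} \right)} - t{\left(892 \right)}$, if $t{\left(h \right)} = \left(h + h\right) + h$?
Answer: $417228$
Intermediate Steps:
$q{\left(F,p \right)} = 36 p + 2 F p$ ($q{\left(F,p \right)} = 2 p F + 36 p = 2 F p + 36 p = 36 p + 2 F p$)
$t{\left(h \right)} = 3 h$ ($t{\left(h \right)} = 2 h + h = 3 h$)
$E{\left(q{\left(-36,-18 \right)} \right)} - t{\left(892 \right)} = \left(2 \left(-18\right) \left(18 - 36\right)\right)^{2} - 3 \cdot 892 = \left(2 \left(-18\right) \left(-18\right)\right)^{2} - 2676 = 648^{2} - 2676 = 419904 - 2676 = 417228$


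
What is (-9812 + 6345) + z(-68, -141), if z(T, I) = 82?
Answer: -3385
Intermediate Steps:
(-9812 + 6345) + z(-68, -141) = (-9812 + 6345) + 82 = -3467 + 82 = -3385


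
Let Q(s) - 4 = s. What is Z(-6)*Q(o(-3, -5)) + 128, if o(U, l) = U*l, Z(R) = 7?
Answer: 261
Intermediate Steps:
Q(s) = 4 + s
Z(-6)*Q(o(-3, -5)) + 128 = 7*(4 - 3*(-5)) + 128 = 7*(4 + 15) + 128 = 7*19 + 128 = 133 + 128 = 261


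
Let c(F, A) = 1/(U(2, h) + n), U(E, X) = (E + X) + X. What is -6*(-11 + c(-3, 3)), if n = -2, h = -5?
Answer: 333/5 ≈ 66.600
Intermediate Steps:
U(E, X) = E + 2*X
c(F, A) = -⅒ (c(F, A) = 1/((2 + 2*(-5)) - 2) = 1/((2 - 10) - 2) = 1/(-8 - 2) = 1/(-10) = -⅒)
-6*(-11 + c(-3, 3)) = -6*(-11 - ⅒) = -6*(-111/10) = 333/5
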